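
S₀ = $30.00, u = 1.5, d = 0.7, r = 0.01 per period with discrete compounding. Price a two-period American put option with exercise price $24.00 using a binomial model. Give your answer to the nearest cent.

$3.42

Risk-neutral probability p = (1 + 0.01 − 0.7)/(1.5 − 0.7) = 0.3100/0.8000 = 0.3875
Terminal stock prices: S_uu = 67.5, S_ud = 31.5, S_dd = 14.7
Terminal payoffs (K − S): max(-43.5, 0) = 0, max(-7.5, 0) = 0, max(9.3, 0) = 9.3
Node u (S = 45): continuation = 1/1.01·[0.3875·0.0000 + 0.6125·0.0000] = 0.0000; exercise value = 0.0000 ≤ continuation, so V_u = 0.0000
Node d (S = 21): continuation = 1/1.01·[0.3875·0.0000 + 0.6125·9.3000] = 5.6399; exercise value = 3.0000 ≤ continuation, so V_d = 5.6399
Node 0 (S = 30): continuation = 1/1.01·[0.3875·0.0000 + 0.6125·5.6399] = 3.4202; exercise value = 0.0000 ≤ continuation, so V_0 = 3.4202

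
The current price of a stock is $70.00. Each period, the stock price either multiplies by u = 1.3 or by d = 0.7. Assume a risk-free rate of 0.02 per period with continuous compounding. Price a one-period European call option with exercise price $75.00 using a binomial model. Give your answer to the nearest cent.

$8.37

Risk-neutral probability p = (e^0.02 − 0.7)/(1.3 − 0.7) = 0.3202/0.6000 = 0.5337
Terminal stock prices: S_u = 91, S_d = 49
Terminal payoffs (S − K): max(16, 0) = 16, max(-26, 0) = 0
Node 0 (S = 70): V_0 = e^(−0.02)·[0.5337·16.0000 + 0.4663·0.0000] = 8.3696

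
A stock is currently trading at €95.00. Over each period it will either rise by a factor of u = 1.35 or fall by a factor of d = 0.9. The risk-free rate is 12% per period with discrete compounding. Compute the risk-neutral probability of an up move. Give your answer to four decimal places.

Risk-neutral probability p = (1 + 0.12 − 0.9)/(1.35 − 0.9) = 0.2200/0.4500 = 0.4889

p = 0.4889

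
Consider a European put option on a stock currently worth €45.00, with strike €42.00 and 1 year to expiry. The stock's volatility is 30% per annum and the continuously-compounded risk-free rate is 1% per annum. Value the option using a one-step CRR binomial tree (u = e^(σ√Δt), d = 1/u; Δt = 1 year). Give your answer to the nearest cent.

€4.79

CRR parameters: u = e^(σ√Δt) = e^(0.3·√1) = 1.3499, d = 1/u = 0.7408
Per-period rate: rΔt = 0.01·1 = 0.01, so R = e^0.01 = 1.0101
Risk-neutral probability p = (e^0.01 − 0.7408)/(1.3499 − 0.7408) = 0.2692/0.6090 = 0.4421
Terminal stock prices: S_u = 60.74, S_d = 33.34
Terminal payoffs (K − S): max(-18.74, 0) = 0, max(8.663, 0) = 8.663
Node 0 (S = 45): V_0 = e^(−0.01)·[0.4421·0.0000 + 0.5579·8.6632] = 4.7854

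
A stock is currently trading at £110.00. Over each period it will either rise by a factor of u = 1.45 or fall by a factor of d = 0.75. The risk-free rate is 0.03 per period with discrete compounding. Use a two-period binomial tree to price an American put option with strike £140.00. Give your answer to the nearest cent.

Risk-neutral probability p = (1 + 0.03 − 0.75)/(1.45 − 0.75) = 0.2800/0.7000 = 0.4000
Terminal stock prices: S_uu = 231.3, S_ud = 119.6, S_dd = 61.88
Terminal payoffs (K − S): max(-91.28, 0) = 0, max(20.38, 0) = 20.38, max(78.12, 0) = 78.12
Node u (S = 159.5): continuation = 1/1.03·[0.4000·0.0000 + 0.6000·20.3750] = 11.8689; exercise value = 0.0000 ≤ continuation, so V_u = 11.8689
Node d (S = 82.5): continuation = 1/1.03·[0.4000·20.3750 + 0.6000·78.1250] = 53.4223; exercise value = 57.5000 > continuation, so V_d = 57.5000 (exercise)
Node 0 (S = 110): continuation = 1/1.03·[0.4000·11.8689 + 0.6000·57.5000] = 38.1044; exercise value = 30.0000 ≤ continuation, so V_0 = 38.1044

£38.10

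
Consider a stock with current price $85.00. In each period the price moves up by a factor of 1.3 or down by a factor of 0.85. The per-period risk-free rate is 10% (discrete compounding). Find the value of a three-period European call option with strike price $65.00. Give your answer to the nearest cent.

$37.01

Risk-neutral probability p = (1 + 0.1 − 0.85)/(1.3 − 0.85) = 0.2500/0.4500 = 0.5556
Terminal stock prices: S_uuu = 186.7, S_uud = 122.1, S_udd = 79.84, S_ddd = 52.2
Terminal payoffs (S − K): max(121.7, 0) = 121.7, max(57.1, 0) = 57.1, max(14.84, 0) = 14.84, max(-12.8, 0) = 0
Node uu (S = 143.7): V_uu = 1/1.1·[0.5556·121.7450 + 0.4444·57.1025] = 84.5591
Node ud (S = 93.92): V_ud = 1/1.1·[0.5556·57.1025 + 0.4444·14.8362] = 34.8341
Node dd (S = 61.41): V_dd = 1/1.1·[0.5556·14.8362 + 0.4444·0.0000] = 7.4931
Node u (S = 110.5): V_u = 1/1.1·[0.5556·84.5591 + 0.4444·34.8341] = 56.7810
Node d (S = 72.25): V_d = 1/1.1·[0.5556·34.8341 + 0.4444·7.4931] = 20.6205
Node 0 (S = 85): V_0 = 1/1.1·[0.5556·56.7810 + 0.4444·20.6205] = 37.0088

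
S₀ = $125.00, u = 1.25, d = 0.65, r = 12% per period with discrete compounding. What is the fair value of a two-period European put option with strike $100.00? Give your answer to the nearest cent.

Risk-neutral probability p = (1 + 0.12 − 0.65)/(1.25 − 0.65) = 0.4700/0.6000 = 0.7833
Terminal stock prices: S_uu = 195.3, S_ud = 101.6, S_dd = 52.81
Terminal payoffs (K − S): max(-95.31, 0) = 0, max(-1.562, 0) = 0, max(47.19, 0) = 47.19
Node u (S = 156.2): V_u = 1/1.12·[0.7833·0.0000 + 0.2167·0.0000] = 0.0000
Node d (S = 81.25): V_d = 1/1.12·[0.7833·0.0000 + 0.2167·47.1875] = 9.1285
Node 0 (S = 125): V_0 = 1/1.12·[0.7833·0.0000 + 0.2167·9.1285] = 1.7659

$1.77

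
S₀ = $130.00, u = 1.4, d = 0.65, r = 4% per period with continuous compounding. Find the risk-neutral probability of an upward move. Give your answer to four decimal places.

Risk-neutral probability p = (e^0.04 − 0.65)/(1.4 − 0.65) = 0.3908/0.7500 = 0.5211

p = 0.5211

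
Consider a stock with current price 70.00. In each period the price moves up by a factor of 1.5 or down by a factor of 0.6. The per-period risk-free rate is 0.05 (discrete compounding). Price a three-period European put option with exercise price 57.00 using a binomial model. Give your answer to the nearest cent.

Risk-neutral probability p = (1 + 0.05 − 0.6)/(1.5 − 0.6) = 0.4500/0.9000 = 0.5000
Terminal stock prices: S_uuu = 236.2, S_uud = 94.5, S_udd = 37.8, S_ddd = 15.12
Terminal payoffs (K − S): max(-179.2, 0) = 0, max(-37.5, 0) = 0, max(19.2, 0) = 19.2, max(41.88, 0) = 41.88
Node uu (S = 157.5): V_uu = 1/1.05·[0.5000·0.0000 + 0.5000·0.0000] = 0.0000
Node ud (S = 63): V_ud = 1/1.05·[0.5000·0.0000 + 0.5000·19.2000] = 9.1429
Node dd (S = 25.2): V_dd = 1/1.05·[0.5000·19.2000 + 0.5000·41.8800] = 29.0857
Node u (S = 105): V_u = 1/1.05·[0.5000·0.0000 + 0.5000·9.1429] = 4.3537
Node d (S = 42): V_d = 1/1.05·[0.5000·9.1429 + 0.5000·29.0857] = 18.2041
Node 0 (S = 70): V_0 = 1/1.05·[0.5000·4.3537 + 0.5000·18.2041] = 10.7418

10.74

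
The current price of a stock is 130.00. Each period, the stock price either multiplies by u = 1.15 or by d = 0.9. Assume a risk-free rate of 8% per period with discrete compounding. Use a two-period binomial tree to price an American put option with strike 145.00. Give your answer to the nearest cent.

Risk-neutral probability p = (1 + 0.08 − 0.9)/(1.15 − 0.9) = 0.1800/0.2500 = 0.7200
Terminal stock prices: S_uu = 171.9, S_ud = 134.6, S_dd = 105.3
Terminal payoffs (K − S): max(-26.92, 0) = 0, max(10.45, 0) = 10.45, max(39.7, 0) = 39.7
Node u (S = 149.5): continuation = 1/1.08·[0.7200·0.0000 + 0.2800·10.4500] = 2.7093; exercise value = 0.0000 ≤ continuation, so V_u = 2.7093
Node d (S = 117): continuation = 1/1.08·[0.7200·10.4500 + 0.2800·39.7000] = 17.2593; exercise value = 28.0000 > continuation, so V_d = 28.0000 (exercise)
Node 0 (S = 130): continuation = 1/1.08·[0.7200·2.7093 + 0.2800·28.0000] = 9.0654; exercise value = 15.0000 > continuation, so V_0 = 15.0000 (exercise)

15.00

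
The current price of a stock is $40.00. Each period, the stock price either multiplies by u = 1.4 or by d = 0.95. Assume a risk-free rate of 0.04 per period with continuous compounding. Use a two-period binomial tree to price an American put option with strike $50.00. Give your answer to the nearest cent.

Risk-neutral probability p = (e^0.04 − 0.95)/(1.4 − 0.95) = 0.0908/0.4500 = 0.2018
Terminal stock prices: S_uu = 78.4, S_ud = 53.2, S_dd = 36.1
Terminal payoffs (K − S): max(-28.4, 0) = 0, max(-3.2, 0) = 0, max(13.9, 0) = 13.9
Node u (S = 56): continuation = e^(−0.04)·[0.2018·0.0000 + 0.7982·0.0000] = 0.0000; exercise value = 0.0000 ≤ continuation, so V_u = 0.0000
Node d (S = 38): continuation = e^(−0.04)·[0.2018·0.0000 + 0.7982·13.9000] = 10.6599; exercise value = 12.0000 > continuation, so V_d = 12.0000 (exercise)
Node 0 (S = 40): continuation = e^(−0.04)·[0.2018·0.0000 + 0.7982·12.0000] = 9.2028; exercise value = 10.0000 > continuation, so V_0 = 10.0000 (exercise)

$10.00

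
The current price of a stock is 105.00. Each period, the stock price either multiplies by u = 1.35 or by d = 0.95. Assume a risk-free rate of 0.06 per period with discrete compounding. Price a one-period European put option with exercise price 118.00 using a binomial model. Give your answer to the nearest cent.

12.48

Risk-neutral probability p = (1 + 0.06 − 0.95)/(1.35 − 0.95) = 0.1100/0.4000 = 0.2750
Terminal stock prices: S_u = 141.8, S_d = 99.75
Terminal payoffs (K − S): max(-23.75, 0) = 0, max(18.25, 0) = 18.25
Node 0 (S = 105): V_0 = 1/1.06·[0.2750·0.0000 + 0.7250·18.2500] = 12.4823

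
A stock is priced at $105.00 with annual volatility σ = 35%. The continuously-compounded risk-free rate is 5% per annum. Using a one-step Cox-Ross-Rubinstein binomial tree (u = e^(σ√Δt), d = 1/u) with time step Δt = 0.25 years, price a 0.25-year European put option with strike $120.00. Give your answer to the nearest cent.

CRR parameters: u = e^(σ√Δt) = e^(0.35·√0.25) = 1.1912, d = 1/u = 0.8395
Per-period rate: rΔt = 0.05·0.25 = 0.0125, so R = e^0.0125 = 1.0126
Risk-neutral probability p = (e^0.0125 − 0.8395)/(1.1912 − 0.8395) = 0.1731/0.3518 = 0.4921
Terminal stock prices: S_u = 125.1, S_d = 88.14
Terminal payoffs (K − S): max(-5.081, 0) = 0, max(31.86, 0) = 31.86
Node 0 (S = 105): V_0 = e^(−0.0125)·[0.4921·0.0000 + 0.5079·31.8570] = 15.9786

$15.98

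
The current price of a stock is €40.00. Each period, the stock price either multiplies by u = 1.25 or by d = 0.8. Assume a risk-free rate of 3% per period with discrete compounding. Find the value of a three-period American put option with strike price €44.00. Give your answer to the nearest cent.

Risk-neutral probability p = (1 + 0.03 − 0.8)/(1.25 − 0.8) = 0.2300/0.4500 = 0.5111
Terminal stock prices: S_uuu = 78.12, S_uud = 50, S_udd = 32, S_ddd = 20.48
Terminal payoffs (K − S): max(-34.12, 0) = 0, max(-6, 0) = 0, max(12, 0) = 12, max(23.52, 0) = 23.52
Node uu (S = 62.5): continuation = 1/1.03·[0.5111·0.0000 + 0.4889·0.0000] = 0.0000; exercise value = 0.0000 ≤ continuation, so V_uu = 0.0000
Node ud (S = 40): continuation = 1/1.03·[0.5111·0.0000 + 0.4889·12.0000] = 5.6958; exercise value = 4.0000 ≤ continuation, so V_ud = 5.6958
Node dd (S = 25.6): continuation = 1/1.03·[0.5111·12.0000 + 0.4889·23.5200] = 17.1184; exercise value = 18.4000 > continuation, so V_dd = 18.4000 (exercise)
Node u (S = 50): continuation = 1/1.03·[0.5111·0.0000 + 0.4889·5.6958] = 2.7035; exercise value = 0.0000 ≤ continuation, so V_u = 2.7035
Node d (S = 32): continuation = 1/1.03·[0.5111·5.6958 + 0.4889·18.4000] = 11.5599; exercise value = 12.0000 > continuation, so V_d = 12.0000 (exercise)
Node 0 (S = 40): continuation = 1/1.03·[0.5111·2.7035 + 0.4889·12.0000] = 7.0373; exercise value = 4.0000 ≤ continuation, so V_0 = 7.0373

€7.04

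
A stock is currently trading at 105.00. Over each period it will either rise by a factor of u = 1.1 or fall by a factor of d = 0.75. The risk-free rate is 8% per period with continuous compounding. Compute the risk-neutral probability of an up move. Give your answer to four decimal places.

p = 0.9522

Risk-neutral probability p = (e^0.08 − 0.75)/(1.1 − 0.75) = 0.3333/0.3500 = 0.9522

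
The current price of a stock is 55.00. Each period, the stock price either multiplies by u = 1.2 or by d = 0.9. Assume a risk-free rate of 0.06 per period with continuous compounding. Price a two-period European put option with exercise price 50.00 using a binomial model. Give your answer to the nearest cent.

Risk-neutral probability p = (e^0.06 − 0.9)/(1.2 − 0.9) = 0.1618/0.3000 = 0.5395
Terminal stock prices: S_uu = 79.2, S_ud = 59.4, S_dd = 44.55
Terminal payoffs (K − S): max(-29.2, 0) = 0, max(-9.4, 0) = 0, max(5.45, 0) = 5.45
Node u (S = 66): V_u = e^(−0.06)·[0.5395·0.0000 + 0.4605·0.0000] = 0.0000
Node d (S = 49.5): V_d = e^(−0.06)·[0.5395·0.0000 + 0.4605·5.4500] = 2.3638
Node 0 (S = 55): V_0 = e^(−0.06)·[0.5395·0.0000 + 0.4605·2.3638] = 1.0252

1.03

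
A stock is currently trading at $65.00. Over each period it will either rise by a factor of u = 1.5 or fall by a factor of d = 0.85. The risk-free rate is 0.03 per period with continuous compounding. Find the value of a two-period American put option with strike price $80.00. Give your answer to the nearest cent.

Risk-neutral probability p = (e^0.03 − 0.85)/(1.5 − 0.85) = 0.1805/0.6500 = 0.2776
Terminal stock prices: S_uu = 146.2, S_ud = 82.88, S_dd = 46.96
Terminal payoffs (K − S): max(-66.25, 0) = 0, max(-2.875, 0) = 0, max(33.04, 0) = 33.04
Node u (S = 97.5): continuation = e^(−0.03)·[0.2776·0.0000 + 0.7224·0.0000] = 0.0000; exercise value = 0.0000 ≤ continuation, so V_u = 0.0000
Node d (S = 55.25): continuation = e^(−0.03)·[0.2776·0.0000 + 0.7224·33.0375] = 23.1602; exercise value = 24.7500 > continuation, so V_d = 24.7500 (exercise)
Node 0 (S = 65): continuation = e^(−0.03)·[0.2776·0.0000 + 0.7224·24.7500] = 17.3504; exercise value = 15.0000 ≤ continuation, so V_0 = 17.3504

$17.35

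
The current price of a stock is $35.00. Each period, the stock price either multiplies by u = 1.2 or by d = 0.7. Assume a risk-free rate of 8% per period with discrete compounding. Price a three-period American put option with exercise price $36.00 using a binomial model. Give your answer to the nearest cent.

Risk-neutral probability p = (1 + 0.08 − 0.7)/(1.2 − 0.7) = 0.3800/0.5000 = 0.7600
Terminal stock prices: S_uuu = 60.48, S_uud = 35.28, S_udd = 20.58, S_ddd = 12
Terminal payoffs (K − S): max(-24.48, 0) = 0, max(0.72, 0) = 0.72, max(15.42, 0) = 15.42, max(24, 0) = 24
Node uu (S = 50.4): continuation = 1/1.08·[0.7600·0.0000 + 0.2400·0.7200] = 0.1600; exercise value = 0.0000 ≤ continuation, so V_uu = 0.1600
Node ud (S = 29.4): continuation = 1/1.08·[0.7600·0.7200 + 0.2400·15.4200] = 3.9333; exercise value = 6.6000 > continuation, so V_ud = 6.6000 (exercise)
Node dd (S = 17.15): continuation = 1/1.08·[0.7600·15.4200 + 0.2400·23.9950] = 16.1833; exercise value = 18.8500 > continuation, so V_dd = 18.8500 (exercise)
Node u (S = 42): continuation = 1/1.08·[0.7600·0.1600 + 0.2400·6.6000] = 1.5793; exercise value = 0.0000 ≤ continuation, so V_u = 1.5793
Node d (S = 24.5): continuation = 1/1.08·[0.7600·6.6000 + 0.2400·18.8500] = 8.8333; exercise value = 11.5000 > continuation, so V_d = 11.5000 (exercise)
Node 0 (S = 35): continuation = 1/1.08·[0.7600·1.5793 + 0.2400·11.5000] = 3.6669; exercise value = 1.0000 ≤ continuation, so V_0 = 3.6669

$3.67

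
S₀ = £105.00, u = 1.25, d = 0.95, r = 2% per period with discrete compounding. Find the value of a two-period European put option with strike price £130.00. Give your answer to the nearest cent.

£21.73

Risk-neutral probability p = (1 + 0.02 − 0.95)/(1.25 − 0.95) = 0.0700/0.3000 = 0.2333
Terminal stock prices: S_uu = 164.1, S_ud = 124.7, S_dd = 94.76
Terminal payoffs (K − S): max(-34.06, 0) = 0, max(5.312, 0) = 5.312, max(35.24, 0) = 35.24
Node u (S = 131.2): V_u = 1/1.02·[0.2333·0.0000 + 0.7667·5.3125] = 3.9931
Node d (S = 99.75): V_d = 1/1.02·[0.2333·5.3125 + 0.7667·35.2375] = 27.7010
Node 0 (S = 105): V_0 = 1/1.02·[0.2333·3.9931 + 0.7667·27.7010] = 21.7344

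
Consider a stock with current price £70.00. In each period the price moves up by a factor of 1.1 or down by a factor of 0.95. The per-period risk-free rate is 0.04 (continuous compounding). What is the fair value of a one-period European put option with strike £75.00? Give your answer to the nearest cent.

Risk-neutral probability p = (e^0.04 − 0.95)/(1.1 − 0.95) = 0.0908/0.1500 = 0.6054
Terminal stock prices: S_u = 77, S_d = 66.5
Terminal payoffs (K − S): max(-2, 0) = 0, max(8.5, 0) = 8.5
Node 0 (S = 70): V_0 = e^(−0.04)·[0.6054·0.0000 + 0.3946·8.5000] = 3.2225

£3.22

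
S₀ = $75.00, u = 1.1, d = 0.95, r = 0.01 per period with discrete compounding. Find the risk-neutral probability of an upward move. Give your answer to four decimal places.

p = 0.4000

Risk-neutral probability p = (1 + 0.01 − 0.95)/(1.1 − 0.95) = 0.0600/0.1500 = 0.4000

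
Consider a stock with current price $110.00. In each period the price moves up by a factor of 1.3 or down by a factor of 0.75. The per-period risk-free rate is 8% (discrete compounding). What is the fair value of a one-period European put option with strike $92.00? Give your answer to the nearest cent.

Risk-neutral probability p = (1 + 0.08 − 0.75)/(1.3 − 0.75) = 0.3300/0.5500 = 0.6000
Terminal stock prices: S_u = 143, S_d = 82.5
Terminal payoffs (K − S): max(-51, 0) = 0, max(9.5, 0) = 9.5
Node 0 (S = 110): V_0 = 1/1.08·[0.6000·0.0000 + 0.4000·9.5000] = 3.5185

$3.52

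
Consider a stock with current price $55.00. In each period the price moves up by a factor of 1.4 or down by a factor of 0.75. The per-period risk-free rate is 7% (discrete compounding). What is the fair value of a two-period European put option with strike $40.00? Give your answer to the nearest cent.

Risk-neutral probability p = (1 + 0.07 − 0.75)/(1.4 − 0.75) = 0.3200/0.6500 = 0.4923
Terminal stock prices: S_uu = 107.8, S_ud = 57.75, S_dd = 30.94
Terminal payoffs (K − S): max(-67.8, 0) = 0, max(-17.75, 0) = 0, max(9.062, 0) = 9.062
Node u (S = 77): V_u = 1/1.07·[0.4923·0.0000 + 0.5077·0.0000] = 0.0000
Node d (S = 41.25): V_d = 1/1.07·[0.4923·0.0000 + 0.5077·9.0625] = 4.3000
Node 0 (S = 55): V_0 = 1/1.07·[0.4923·0.0000 + 0.5077·4.3000] = 2.0402

$2.04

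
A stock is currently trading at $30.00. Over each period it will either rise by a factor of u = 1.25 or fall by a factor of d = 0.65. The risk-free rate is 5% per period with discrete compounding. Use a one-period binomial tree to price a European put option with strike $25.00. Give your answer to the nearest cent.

$1.75

Risk-neutral probability p = (1 + 0.05 − 0.65)/(1.25 − 0.65) = 0.4000/0.6000 = 0.6667
Terminal stock prices: S_u = 37.5, S_d = 19.5
Terminal payoffs (K − S): max(-12.5, 0) = 0, max(5.5, 0) = 5.5
Node 0 (S = 30): V_0 = 1/1.05·[0.6667·0.0000 + 0.3333·5.5000] = 1.7460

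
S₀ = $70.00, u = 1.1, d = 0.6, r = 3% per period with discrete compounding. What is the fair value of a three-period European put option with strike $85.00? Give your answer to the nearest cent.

Risk-neutral probability p = (1 + 0.03 − 0.6)/(1.1 − 0.6) = 0.4300/0.5000 = 0.8600
Terminal stock prices: S_uuu = 93.17, S_uud = 50.82, S_udd = 27.72, S_ddd = 15.12
Terminal payoffs (K − S): max(-8.17, 0) = 0, max(34.18, 0) = 34.18, max(57.28, 0) = 57.28, max(69.88, 0) = 69.88
Node uu (S = 84.7): V_uu = 1/1.03·[0.8600·0.0000 + 0.1400·34.1800] = 4.6458
Node ud (S = 46.2): V_ud = 1/1.03·[0.8600·34.1800 + 0.1400·57.2800] = 36.3243
Node dd (S = 25.2): V_dd = 1/1.03·[0.8600·57.2800 + 0.1400·69.8800] = 57.3243
Node u (S = 77): V_u = 1/1.03·[0.8600·4.6458 + 0.1400·36.3243] = 8.8163
Node d (S = 42): V_d = 1/1.03·[0.8600·36.3243 + 0.1400·57.3243] = 38.1207
Node 0 (S = 70): V_0 = 1/1.03·[0.8600·8.8163 + 0.1400·38.1207] = 12.5426

$12.54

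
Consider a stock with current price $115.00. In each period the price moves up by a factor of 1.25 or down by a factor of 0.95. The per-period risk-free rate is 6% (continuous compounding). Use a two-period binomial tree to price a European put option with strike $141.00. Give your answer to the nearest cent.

Risk-neutral probability p = (e^0.06 − 0.95)/(1.25 − 0.95) = 0.1118/0.3000 = 0.3728
Terminal stock prices: S_uu = 179.7, S_ud = 136.6, S_dd = 103.8
Terminal payoffs (K − S): max(-38.69, 0) = 0, max(4.438, 0) = 4.438, max(37.21, 0) = 37.21
Node u (S = 143.8): V_u = e^(−0.06)·[0.3728·0.0000 + 0.6272·4.4375] = 2.6212
Node d (S = 109.2): V_d = e^(−0.06)·[0.3728·4.4375 + 0.6272·37.2125] = 23.5388
Node 0 (S = 115): V_0 = e^(−0.06)·[0.3728·2.6212 + 0.6272·23.5388] = 14.8243

$14.82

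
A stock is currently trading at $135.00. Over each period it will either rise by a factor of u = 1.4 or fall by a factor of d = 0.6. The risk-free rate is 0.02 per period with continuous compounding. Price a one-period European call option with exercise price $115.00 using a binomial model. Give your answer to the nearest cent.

$38.10

Risk-neutral probability p = (e^0.02 − 0.6)/(1.4 − 0.6) = 0.4202/0.8000 = 0.5253
Terminal stock prices: S_u = 189, S_d = 81
Terminal payoffs (S − K): max(74, 0) = 74, max(-34, 0) = 0
Node 0 (S = 135): V_0 = e^(−0.02)·[0.5253·74.0000 + 0.4747·0.0000] = 38.0990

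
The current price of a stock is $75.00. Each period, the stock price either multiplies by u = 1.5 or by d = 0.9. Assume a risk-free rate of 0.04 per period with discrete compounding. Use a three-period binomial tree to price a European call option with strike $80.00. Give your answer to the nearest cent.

$14.03

Risk-neutral probability p = (1 + 0.04 − 0.9)/(1.5 − 0.9) = 0.1400/0.6000 = 0.2333
Terminal stock prices: S_uuu = 253.1, S_uud = 151.9, S_udd = 91.12, S_ddd = 54.68
Terminal payoffs (S − K): max(173.1, 0) = 173.1, max(71.88, 0) = 71.88, max(11.12, 0) = 11.12, max(-25.32, 0) = 0
Node uu (S = 168.8): V_uu = 1/1.04·[0.2333·173.1250 + 0.7667·71.8750] = 91.8269
Node ud (S = 101.2): V_ud = 1/1.04·[0.2333·71.8750 + 0.7667·11.1250] = 24.3269
Node dd (S = 60.75): V_dd = 1/1.04·[0.2333·11.1250 + 0.7667·0.0000] = 2.4960
Node u (S = 112.5): V_u = 1/1.04·[0.2333·91.8269 + 0.7667·24.3269] = 38.5355
Node d (S = 67.5): V_d = 1/1.04·[0.2333·24.3269 + 0.7667·2.4960] = 7.2980
Node 0 (S = 75): V_0 = 1/1.04·[0.2333·38.5355 + 0.7667·7.2980] = 14.0257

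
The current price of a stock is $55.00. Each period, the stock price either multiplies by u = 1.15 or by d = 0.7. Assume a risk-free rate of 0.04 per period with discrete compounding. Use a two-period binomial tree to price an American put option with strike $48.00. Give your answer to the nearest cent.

$2.87

Risk-neutral probability p = (1 + 0.04 − 0.7)/(1.15 − 0.7) = 0.3400/0.4500 = 0.7556
Terminal stock prices: S_uu = 72.74, S_ud = 44.27, S_dd = 26.95
Terminal payoffs (K − S): max(-24.74, 0) = 0, max(3.725, 0) = 3.725, max(21.05, 0) = 21.05
Node u (S = 63.25): continuation = 1/1.04·[0.7556·0.0000 + 0.2444·3.7250] = 0.8755; exercise value = 0.0000 ≤ continuation, so V_u = 0.8755
Node d (S = 38.5): continuation = 1/1.04·[0.7556·3.7250 + 0.2444·21.0500] = 7.6538; exercise value = 9.5000 > continuation, so V_d = 9.5000 (exercise)
Node 0 (S = 55): continuation = 1/1.04·[0.7556·0.8755 + 0.2444·9.5000] = 2.8690; exercise value = 0.0000 ≤ continuation, so V_0 = 2.8690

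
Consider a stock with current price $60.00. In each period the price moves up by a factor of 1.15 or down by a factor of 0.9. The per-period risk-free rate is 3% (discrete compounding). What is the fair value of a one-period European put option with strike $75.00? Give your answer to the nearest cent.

Risk-neutral probability p = (1 + 0.03 − 0.9)/(1.15 − 0.9) = 0.1300/0.2500 = 0.5200
Terminal stock prices: S_u = 69, S_d = 54
Terminal payoffs (K − S): max(6, 0) = 6, max(21, 0) = 21
Node 0 (S = 60): V_0 = 1/1.03·[0.5200·6.0000 + 0.4800·21.0000] = 12.8155

$12.82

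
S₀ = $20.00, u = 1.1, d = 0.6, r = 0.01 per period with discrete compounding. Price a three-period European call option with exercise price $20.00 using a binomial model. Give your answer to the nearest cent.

Risk-neutral probability p = (1 + 0.01 − 0.6)/(1.1 − 0.6) = 0.4100/0.5000 = 0.8200
Terminal stock prices: S_uuu = 26.62, S_uud = 14.52, S_udd = 7.92, S_ddd = 4.32
Terminal payoffs (S − K): max(6.62, 0) = 6.62, max(-5.48, 0) = 0, max(-12.08, 0) = 0, max(-15.68, 0) = 0
Node uu (S = 24.2): V_uu = 1/1.01·[0.8200·6.6200 + 0.1800·0.0000] = 5.3747
Node ud (S = 13.2): V_ud = 1/1.01·[0.8200·0.0000 + 0.1800·0.0000] = 0.0000
Node dd (S = 7.2): V_dd = 1/1.01·[0.8200·0.0000 + 0.1800·0.0000] = 0.0000
Node u (S = 22): V_u = 1/1.01·[0.8200·5.3747 + 0.1800·0.0000] = 4.3636
Node d (S = 12): V_d = 1/1.01·[0.8200·0.0000 + 0.1800·0.0000] = 0.0000
Node 0 (S = 20): V_0 = 1/1.01·[0.8200·4.3636 + 0.1800·0.0000] = 3.5427

$3.54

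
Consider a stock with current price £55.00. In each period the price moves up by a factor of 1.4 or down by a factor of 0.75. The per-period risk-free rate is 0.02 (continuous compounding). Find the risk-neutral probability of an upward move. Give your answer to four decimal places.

Risk-neutral probability p = (e^0.02 − 0.75)/(1.4 − 0.75) = 0.2702/0.6500 = 0.4157

p = 0.4157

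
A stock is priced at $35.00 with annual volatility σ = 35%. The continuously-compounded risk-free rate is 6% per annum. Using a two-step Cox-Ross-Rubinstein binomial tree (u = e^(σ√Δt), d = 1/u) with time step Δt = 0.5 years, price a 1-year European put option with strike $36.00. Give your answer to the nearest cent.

CRR parameters: u = e^(σ√Δt) = e^(0.35·√0.5) = 1.2808, d = 1/u = 0.7808
Per-period rate: rΔt = 0.06·0.5 = 0.03, so R = e^0.03 = 1.0305
Risk-neutral probability p = (e^0.03 − 0.7808)/(1.2808 − 0.7808) = 0.2497/0.5000 = 0.4993
Terminal stock prices: S_uu = 57.42, S_ud = 35, S_dd = 21.34
Terminal payoffs (K − S): max(-21.42, 0) = 0, max(1, 0) = 1, max(14.66, 0) = 14.66
Node u (S = 44.83): V_u = e^(−0.03)·[0.4993·0.0000 + 0.5007·1.0000] = 0.4859
Node d (S = 27.33): V_d = e^(−0.03)·[0.4993·1.0000 + 0.5007·14.6645] = 7.6094
Node 0 (S = 35): V_0 = e^(−0.03)·[0.4993·0.4859 + 0.5007·7.6094] = 3.9325

$3.93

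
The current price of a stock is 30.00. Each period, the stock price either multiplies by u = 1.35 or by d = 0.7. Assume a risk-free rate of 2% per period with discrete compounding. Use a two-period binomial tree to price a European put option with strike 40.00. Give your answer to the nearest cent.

Risk-neutral probability p = (1 + 0.02 − 0.7)/(1.35 − 0.7) = 0.3200/0.6500 = 0.4923
Terminal stock prices: S_uu = 54.68, S_ud = 28.35, S_dd = 14.7
Terminal payoffs (K − S): max(-14.68, 0) = 0, max(11.65, 0) = 11.65, max(25.3, 0) = 25.3
Node u (S = 40.5): V_u = 1/1.02·[0.4923·0.0000 + 0.5077·11.6500] = 5.7986
Node d (S = 21): V_d = 1/1.02·[0.4923·11.6500 + 0.5077·25.3000] = 18.2157
Node 0 (S = 30): V_0 = 1/1.02·[0.4923·5.7986 + 0.5077·18.2157] = 11.8654

11.87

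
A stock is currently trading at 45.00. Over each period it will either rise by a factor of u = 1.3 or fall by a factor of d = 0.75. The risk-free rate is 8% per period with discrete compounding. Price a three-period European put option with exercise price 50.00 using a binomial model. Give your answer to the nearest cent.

Risk-neutral probability p = (1 + 0.08 − 0.75)/(1.3 − 0.75) = 0.3300/0.5500 = 0.6000
Terminal stock prices: S_uuu = 98.87, S_uud = 57.04, S_udd = 32.91, S_ddd = 18.98
Terminal payoffs (K − S): max(-48.87, 0) = 0, max(-7.038, 0) = 0, max(17.09, 0) = 17.09, max(31.02, 0) = 31.02
Node uu (S = 76.05): V_uu = 1/1.08·[0.6000·0.0000 + 0.4000·0.0000] = 0.0000
Node ud (S = 43.88): V_ud = 1/1.08·[0.6000·0.0000 + 0.4000·17.0938] = 6.3310
Node dd (S = 25.31): V_dd = 1/1.08·[0.6000·17.0938 + 0.4000·31.0156] = 20.9838
Node u (S = 58.5): V_u = 1/1.08·[0.6000·0.0000 + 0.4000·6.3310] = 2.3448
Node d (S = 33.75): V_d = 1/1.08·[0.6000·6.3310 + 0.4000·20.9838] = 11.2890
Node 0 (S = 45): V_0 = 1/1.08·[0.6000·2.3448 + 0.4000·11.2890] = 5.4838

5.48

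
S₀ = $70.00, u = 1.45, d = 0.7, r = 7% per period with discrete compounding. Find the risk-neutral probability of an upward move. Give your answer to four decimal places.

Risk-neutral probability p = (1 + 0.07 − 0.7)/(1.45 − 0.7) = 0.3700/0.7500 = 0.4933

p = 0.4933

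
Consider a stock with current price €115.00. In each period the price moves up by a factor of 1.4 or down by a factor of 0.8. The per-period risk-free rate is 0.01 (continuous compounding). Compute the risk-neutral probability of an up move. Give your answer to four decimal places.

Risk-neutral probability p = (e^0.01 − 0.8)/(1.4 − 0.8) = 0.2101/0.6000 = 0.3501

p = 0.3501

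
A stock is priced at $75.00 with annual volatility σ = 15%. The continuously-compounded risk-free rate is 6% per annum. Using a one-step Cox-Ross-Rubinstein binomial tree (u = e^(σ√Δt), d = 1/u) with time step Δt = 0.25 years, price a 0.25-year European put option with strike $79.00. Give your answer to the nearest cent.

CRR parameters: u = e^(σ√Δt) = e^(0.15·√0.25) = 1.0779, d = 1/u = 0.9277
Per-period rate: rΔt = 0.06·0.25 = 0.015, so R = e^0.015 = 1.0151
Risk-neutral probability p = (e^0.015 − 0.9277)/(1.0779 − 0.9277) = 0.0874/0.1501 = 0.5819
Terminal stock prices: S_u = 80.84, S_d = 69.58
Terminal payoffs (K − S): max(-1.841, 0) = 0, max(9.419, 0) = 9.419
Node 0 (S = 75): V_0 = e^(−0.015)·[0.5819·0.0000 + 0.4181·9.4192] = 3.8794

$3.88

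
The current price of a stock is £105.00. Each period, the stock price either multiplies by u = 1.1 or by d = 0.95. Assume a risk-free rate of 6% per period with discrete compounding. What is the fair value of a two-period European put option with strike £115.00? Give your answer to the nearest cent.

Risk-neutral probability p = (1 + 0.06 − 0.95)/(1.1 − 0.95) = 0.1100/0.1500 = 0.7333
Terminal stock prices: S_uu = 127.1, S_ud = 109.7, S_dd = 94.76
Terminal payoffs (K − S): max(-12.05, 0) = 0, max(5.275, 0) = 5.275, max(20.24, 0) = 20.24
Node u (S = 115.5): V_u = 1/1.06·[0.7333·0.0000 + 0.2667·5.2750] = 1.3270
Node d (S = 99.75): V_d = 1/1.06·[0.7333·5.2750 + 0.2667·20.2375] = 8.7406
Node 0 (S = 105): V_0 = 1/1.06·[0.7333·1.3270 + 0.2667·8.7406] = 3.1170

£3.12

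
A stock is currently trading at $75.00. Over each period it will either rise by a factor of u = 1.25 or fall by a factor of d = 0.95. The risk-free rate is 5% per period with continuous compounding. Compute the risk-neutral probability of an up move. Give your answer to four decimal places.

Risk-neutral probability p = (e^0.05 − 0.95)/(1.25 − 0.95) = 0.1013/0.3000 = 0.3376

p = 0.3376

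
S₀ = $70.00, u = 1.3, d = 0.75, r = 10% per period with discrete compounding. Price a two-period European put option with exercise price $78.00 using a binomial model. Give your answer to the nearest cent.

$7.95

Risk-neutral probability p = (1 + 0.1 − 0.75)/(1.3 − 0.75) = 0.3500/0.5500 = 0.6364
Terminal stock prices: S_uu = 118.3, S_ud = 68.25, S_dd = 39.38
Terminal payoffs (K − S): max(-40.3, 0) = 0, max(9.75, 0) = 9.75, max(38.62, 0) = 38.62
Node u (S = 91): V_u = 1/1.1·[0.6364·0.0000 + 0.3636·9.7500] = 3.2231
Node d (S = 52.5): V_d = 1/1.1·[0.6364·9.7500 + 0.3636·38.6250] = 18.4091
Node 0 (S = 70): V_0 = 1/1.1·[0.6364·3.2231 + 0.3636·18.4091] = 7.9503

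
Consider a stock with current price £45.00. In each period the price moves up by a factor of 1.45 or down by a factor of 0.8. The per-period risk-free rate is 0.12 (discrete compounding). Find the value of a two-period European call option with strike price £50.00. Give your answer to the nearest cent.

Risk-neutral probability p = (1 + 0.12 − 0.8)/(1.45 − 0.8) = 0.3200/0.6500 = 0.4923
Terminal stock prices: S_uu = 94.61, S_ud = 52.2, S_dd = 28.8
Terminal payoffs (S − K): max(44.61, 0) = 44.61, max(2.2, 0) = 2.2, max(-21.2, 0) = 0
Node u (S = 65.25): V_u = 1/1.12·[0.4923·44.6125 + 0.5077·2.2000] = 20.6071
Node d (S = 36): V_d = 1/1.12·[0.4923·2.2000 + 0.5077·0.0000] = 0.9670
Node 0 (S = 45): V_0 = 1/1.12·[0.4923·20.6071 + 0.5077·0.9670] = 9.4964

£9.50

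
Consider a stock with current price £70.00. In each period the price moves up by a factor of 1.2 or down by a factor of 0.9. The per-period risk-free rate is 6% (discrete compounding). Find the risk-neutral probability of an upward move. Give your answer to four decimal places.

Risk-neutral probability p = (1 + 0.06 − 0.9)/(1.2 − 0.9) = 0.1600/0.3000 = 0.5333

p = 0.5333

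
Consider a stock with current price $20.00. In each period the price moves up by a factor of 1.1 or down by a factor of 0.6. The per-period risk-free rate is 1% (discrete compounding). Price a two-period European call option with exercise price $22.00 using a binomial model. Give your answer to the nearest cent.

$1.45

Risk-neutral probability p = (1 + 0.01 − 0.6)/(1.1 − 0.6) = 0.4100/0.5000 = 0.8200
Terminal stock prices: S_uu = 24.2, S_ud = 13.2, S_dd = 7.2
Terminal payoffs (S − K): max(2.2, 0) = 2.2, max(-8.8, 0) = 0, max(-14.8, 0) = 0
Node u (S = 22): V_u = 1/1.01·[0.8200·2.2000 + 0.1800·0.0000] = 1.7861
Node d (S = 12): V_d = 1/1.01·[0.8200·0.0000 + 0.1800·0.0000] = 0.0000
Node 0 (S = 20): V_0 = 1/1.01·[0.8200·1.7861 + 0.1800·0.0000] = 1.4501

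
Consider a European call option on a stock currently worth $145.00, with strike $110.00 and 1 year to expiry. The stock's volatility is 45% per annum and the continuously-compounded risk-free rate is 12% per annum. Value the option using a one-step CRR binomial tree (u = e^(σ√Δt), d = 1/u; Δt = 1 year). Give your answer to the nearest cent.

$54.81

CRR parameters: u = e^(σ√Δt) = e^(0.45·√1) = 1.5683, d = 1/u = 0.6376
Per-period rate: rΔt = 0.12·1 = 0.12, so R = e^0.12 = 1.1275
Risk-neutral probability p = (e^0.12 − 0.6376)/(1.5683 − 0.6376) = 0.4899/0.9307 = 0.5264
Terminal stock prices: S_u = 227.4, S_d = 92.46
Terminal payoffs (S − K): max(117.4, 0) = 117.4, max(-17.54, 0) = 0
Node 0 (S = 145): V_0 = e^(−0.12)·[0.5264·117.4053 + 0.4736·0.0000] = 54.8087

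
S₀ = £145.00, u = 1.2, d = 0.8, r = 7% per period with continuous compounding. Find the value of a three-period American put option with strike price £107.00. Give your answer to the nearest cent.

Risk-neutral probability p = (e^0.07 − 0.8)/(1.2 − 0.8) = 0.2725/0.4000 = 0.6813
Terminal stock prices: S_uuu = 250.6, S_uud = 167, S_udd = 111.4, S_ddd = 74.24
Terminal payoffs (K − S): max(-143.6, 0) = 0, max(-60.04, 0) = 0, max(-4.36, 0) = 0, max(32.76, 0) = 32.76
Node uu (S = 208.8): continuation = e^(−0.07)·[0.6813·0.0000 + 0.3187·0.0000] = 0.0000; exercise value = 0.0000 ≤ continuation, so V_uu = 0.0000
Node ud (S = 139.2): continuation = e^(−0.07)·[0.6813·0.0000 + 0.3187·0.0000] = 0.0000; exercise value = 0.0000 ≤ continuation, so V_ud = 0.0000
Node dd (S = 92.8): continuation = e^(−0.07)·[0.6813·0.0000 + 0.3187·32.7600] = 9.7357; exercise value = 14.2000 > continuation, so V_dd = 14.2000 (exercise)
Node u (S = 174): continuation = e^(−0.07)·[0.6813·0.0000 + 0.3187·0.0000] = 0.0000; exercise value = 0.0000 ≤ continuation, so V_u = 0.0000
Node d (S = 116): continuation = e^(−0.07)·[0.6813·0.0000 + 0.3187·14.2000] = 4.2200; exercise value = 0.0000 ≤ continuation, so V_d = 4.2200
Node 0 (S = 145): continuation = e^(−0.07)·[0.6813·0.0000 + 0.3187·4.2200] = 1.2541; exercise value = 0.0000 ≤ continuation, so V_0 = 1.2541

£1.25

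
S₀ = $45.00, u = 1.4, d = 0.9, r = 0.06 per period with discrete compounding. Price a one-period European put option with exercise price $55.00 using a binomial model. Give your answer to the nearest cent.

$9.30

Risk-neutral probability p = (1 + 0.06 − 0.9)/(1.4 − 0.9) = 0.1600/0.5000 = 0.3200
Terminal stock prices: S_u = 63, S_d = 40.5
Terminal payoffs (K − S): max(-8, 0) = 0, max(14.5, 0) = 14.5
Node 0 (S = 45): V_0 = 1/1.06·[0.3200·0.0000 + 0.6800·14.5000] = 9.3019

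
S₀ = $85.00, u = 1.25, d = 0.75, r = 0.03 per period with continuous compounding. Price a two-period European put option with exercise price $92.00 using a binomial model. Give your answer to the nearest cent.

$13.73

Risk-neutral probability p = (e^0.03 − 0.75)/(1.25 − 0.75) = 0.2805/0.5000 = 0.5609
Terminal stock prices: S_uu = 132.8, S_ud = 79.69, S_dd = 47.81
Terminal payoffs (K − S): max(-40.81, 0) = 0, max(12.31, 0) = 12.31, max(44.19, 0) = 44.19
Node u (S = 106.2): V_u = e^(−0.03)·[0.5609·0.0000 + 0.4391·12.3125] = 5.2465
Node d (S = 63.75): V_d = e^(−0.03)·[0.5609·12.3125 + 0.4391·44.1875] = 25.5310
Node 0 (S = 85): V_0 = e^(−0.03)·[0.5609·5.2465 + 0.4391·25.5310] = 13.7350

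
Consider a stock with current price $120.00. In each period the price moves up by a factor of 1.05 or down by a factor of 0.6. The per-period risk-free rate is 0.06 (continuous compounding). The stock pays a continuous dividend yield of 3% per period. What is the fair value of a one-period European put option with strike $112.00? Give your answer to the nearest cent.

Per-period risk-free factor R = e^0.06 = 1.0618; dividend-adjusted growth = e^(0.06−0.03) = 1.0305.
Risk-neutral probability p = (1.0305 − 0.6)/(1.05 − 0.6) = 0.4305/0.4500 = 0.9566
Terminal stock prices: S_u = 126, S_d = 72
Terminal payoffs (K − S): max(-14, 0) = 0, max(40, 0) = 40
Node 0 (S = 120): V_0 = e^(−0.06)·[0.9566·0.0000 + 0.0434·40.0000] = 1.6362

$1.64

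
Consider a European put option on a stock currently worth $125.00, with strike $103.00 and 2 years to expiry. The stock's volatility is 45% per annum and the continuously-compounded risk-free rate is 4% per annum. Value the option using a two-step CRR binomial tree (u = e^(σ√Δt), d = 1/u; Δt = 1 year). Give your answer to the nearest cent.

$15.47

CRR parameters: u = e^(σ√Δt) = e^(0.45·√1) = 1.5683, d = 1/u = 0.6376
Per-period rate: rΔt = 0.04·1 = 0.04, so R = e^0.04 = 1.0408
Risk-neutral probability p = (e^0.04 − 0.6376)/(1.5683 − 0.6376) = 0.4032/0.9307 = 0.4332
Terminal stock prices: S_uu = 307.5, S_ud = 125, S_dd = 50.82
Terminal payoffs (K − S): max(-204.5, 0) = 0, max(-22, 0) = 0, max(52.18, 0) = 52.18
Node u (S = 196): V_u = e^(−0.04)·[0.4332·0.0000 + 0.5668·0.0000] = 0.0000
Node d (S = 79.7): V_d = e^(−0.04)·[0.4332·0.0000 + 0.5668·52.1788] = 28.4147
Node 0 (S = 125): V_0 = e^(−0.04)·[0.4332·0.0000 + 0.5668·28.4147] = 15.4737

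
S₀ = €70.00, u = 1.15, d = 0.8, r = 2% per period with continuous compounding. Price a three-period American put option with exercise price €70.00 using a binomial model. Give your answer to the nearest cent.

Risk-neutral probability p = (e^0.02 − 0.8)/(1.15 − 0.8) = 0.2202/0.3500 = 0.6291
Terminal stock prices: S_uuu = 106.5, S_uud = 74.06, S_udd = 51.52, S_ddd = 35.84
Terminal payoffs (K − S): max(-36.46, 0) = 0, max(-4.06, 0) = 0, max(18.48, 0) = 18.48, max(34.16, 0) = 34.16
Node uu (S = 92.57): continuation = e^(−0.02)·[0.6291·0.0000 + 0.3709·0.0000] = 0.0000; exercise value = 0.0000 ≤ continuation, so V_uu = 0.0000
Node ud (S = 64.4): continuation = e^(−0.02)·[0.6291·0.0000 + 0.3709·18.4800] = 6.7177; exercise value = 5.6000 ≤ continuation, so V_ud = 6.7177
Node dd (S = 44.8): continuation = e^(−0.02)·[0.6291·18.4800 + 0.3709·34.1600] = 23.8139; exercise value = 25.2000 > continuation, so V_dd = 25.2000 (exercise)
Node u (S = 80.5): continuation = e^(−0.02)·[0.6291·0.0000 + 0.3709·6.7177] = 2.4419; exercise value = 0.0000 ≤ continuation, so V_u = 2.4419
Node d (S = 56): continuation = e^(−0.02)·[0.6291·6.7177 + 0.3709·25.2000] = 13.3032; exercise value = 14.0000 > continuation, so V_d = 14.0000 (exercise)
Node 0 (S = 70): continuation = e^(−0.02)·[0.6291·2.4419 + 0.3709·14.0000] = 6.5951; exercise value = 0.0000 ≤ continuation, so V_0 = 6.5951

€6.60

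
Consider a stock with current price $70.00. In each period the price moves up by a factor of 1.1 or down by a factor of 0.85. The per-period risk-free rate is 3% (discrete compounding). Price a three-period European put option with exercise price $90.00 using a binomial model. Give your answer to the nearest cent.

Risk-neutral probability p = (1 + 0.03 − 0.85)/(1.1 − 0.85) = 0.1800/0.2500 = 0.7200
Terminal stock prices: S_uuu = 93.17, S_uud = 72, S_udd = 55.63, S_ddd = 42.99
Terminal payoffs (K − S): max(-3.17, 0) = 0, max(18, 0) = 18, max(34.37, 0) = 34.37, max(47.01, 0) = 47.01
Node uu (S = 84.7): V_uu = 1/1.03·[0.7200·0.0000 + 0.2800·18.0050] = 4.8946
Node ud (S = 65.45): V_ud = 1/1.03·[0.7200·18.0050 + 0.2800·34.3675] = 21.9286
Node dd (S = 50.57): V_dd = 1/1.03·[0.7200·34.3675 + 0.2800·47.0113] = 36.8036
Node u (S = 77): V_u = 1/1.03·[0.7200·4.8946 + 0.2800·21.9286] = 9.3826
Node d (S = 59.5): V_d = 1/1.03·[0.7200·21.9286 + 0.2800·36.8036] = 25.3336
Node 0 (S = 70): V_0 = 1/1.03·[0.7200·9.3826 + 0.2800·25.3336] = 13.4455

$13.45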